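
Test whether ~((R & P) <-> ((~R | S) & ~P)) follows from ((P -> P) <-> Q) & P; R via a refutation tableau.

Yes

Initial set: {(((P -> P) <-> Q) & P); R; ~~((R & P) <-> ((~R | S) & ~P))}.
(((P -> P) <-> Q) & P): α-rule — add ((P -> P) <-> Q), P.
~~((R & P) <-> ((~R | S) & ~P)): β-rule — branch into (R & P), ((~R | S) & ~P)  //  ~(R & P), ~((~R | S) & ~P).
  branch 1 (add (R & P), ((~R | S) & ~P)):
    (R & P): α-rule — add R, P.
    ((~R | S) & ~P): α-rule — add (~R | S), ~P.
    × closes — contains both P and ~P.
  branch 2 (add ~(R & P), ~((~R | S) & ~P)):
    ((P -> P) <-> Q): β-rule — branch into (P -> P), Q  //  ~(P -> P), ~Q.
      branch 2.1 (add (P -> P), Q):
        ~(R & P): β-rule — branch into ~R  //  ~P.
          branch 2.1.1 (add ~R):
            × closes — contains both R and ~R.
          branch 2.1.2 (add ~P):
            × closes — contains both P and ~P.
      branch 2.2 (add ~(P -> P), ~Q):
        ~(P -> P): α-rule — add P, ~P.
        × closes — contains both P and ~P.
All 4 branches close.
Every branch closed, so the premises entail the conclusion.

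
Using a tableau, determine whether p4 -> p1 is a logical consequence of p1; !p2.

Initial set: {p1; !p2; !(p4 -> p1)}.
!(p4 -> p1): α-rule — add p4, !p1.
× closes — contains both p1 and !p1.
All 1 branch closes.
Every branch closed, so the premises entail the conclusion.

Yes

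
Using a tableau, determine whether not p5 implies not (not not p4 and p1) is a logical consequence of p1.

Initial set: {p1; not (not p5 implies not (not not p4 and p1))}.
not (not p5 implies not (not not p4 and p1)): α-rule — add not p5, not not (not not p4 and p1).
not not (not not p4 and p1): α-rule — add not not p4, p1.
not not p4: drop double negation, giving p4.
○ open, literals {p1=T, p4=T, p5=F}.
0 branches closed, 1 open.
An open branch gives a countermodel: p1=T, p4=T, p5=F (unmentioned atoms arbitrary); the premises hold there but the conclusion fails.

No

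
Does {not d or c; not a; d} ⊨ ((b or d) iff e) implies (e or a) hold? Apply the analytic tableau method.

Yes

Initial set: {(not d or c); not a; d; not (((b or d) iff e) implies (e or a))}.
not (((b or d) iff e) implies (e or a)): α-rule — add ((b or d) iff e), not (e or a).
not (e or a): α-rule — add not e, not a.
(not d or c): β-rule — branch into not d  //  c.
  branch 1 (add not d):
    × closes — contains both d and not d.
  branch 2 (add c):
    ((b or d) iff e): β-rule — branch into (b or d), e  //  not (b or d), not e.
      branch 2.1 (add (b or d), e):
        × closes — contains both e and not e.
      branch 2.2 (add not (b or d), not e):
        not (b or d): α-rule — add not b, not d.
        × closes — contains both d and not d.
All 3 branches close.
Every branch closed, so the premises entail the conclusion.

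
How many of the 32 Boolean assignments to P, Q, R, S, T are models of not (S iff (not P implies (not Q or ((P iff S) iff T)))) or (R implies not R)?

Initial set: {(not (S iff (not P implies (not Q or ((P iff S) iff T)))) or (R implies not R))}.
(not (S iff (not P implies (not Q or ((P iff S) iff T)))) or (R implies not R)): β-rule — branch into not (S iff (not P implies (not Q or ((P iff S) iff T))))  //  (R implies not R).
  branch 1 (add not (S iff (not P implies (not Q or ((P iff S) iff T))))):
    not (S iff (not P implies (not Q or ((P iff S) iff T)))): β-rule — branch into S, not (not P implies (not Q or ((P iff S) iff T)))  //  not S, (not P implies (not Q or ((P iff S) iff T))).
      branch 1.1 (add S, not (not P implies (not Q or ((P iff S) iff T)))):
        not (not P implies (not Q or ((P iff S) iff T))): α-rule — add not P, not (not Q or ((P iff S) iff T)).
        not (not Q or ((P iff S) iff T)): α-rule — add not not Q, not ((P iff S) iff T).
        not ((P iff S) iff T): β-rule — branch into (P iff S), not T  //  not (P iff S), T.
          branch 1.1.1 (add (P iff S), not T):
            (P iff S): β-rule — branch into P, S  //  not P, not S.
              branch 1.1.1.1 (add P, S):
                × closes — contains both P and not P.
              branch 1.1.1.2 (add not P, not S):
                × closes — contains both S and not S.
          branch 1.1.2 (add not (P iff S), T):
            not (P iff S): β-rule — branch into P, not S  //  not P, S.
              branch 1.1.2.1 (add P, not S):
                × closes — contains both P and not P.
              branch 1.1.2.2 (add not P, S):
                ○ open, literals {P=0, Q=1, S=1, T=1}.
      branch 1.2 (add not S, (not P implies (not Q or ((P iff S) iff T)))):
        (not P implies (not Q or ((P iff S) iff T))): β-rule — branch into not not P  //  (not Q or ((P iff S) iff T)).
          branch 1.2.1 (add not not P):
            ○ open, literals {P=1, S=0}.
          branch 1.2.2 (add (not Q or ((P iff S) iff T))):
            (not Q or ((P iff S) iff T)): β-rule — branch into not Q  //  ((P iff S) iff T).
              branch 1.2.2.1 (add not Q):
                ○ open, literals {Q=0, S=0}.
              branch 1.2.2.2 (add ((P iff S) iff T)):
                ((P iff S) iff T): β-rule — branch into (P iff S), T  //  not (P iff S), not T.
                  branch 1.2.2.2.1 (add (P iff S), T):
                    (P iff S): β-rule — branch into P, S  //  not P, not S.
                      branch 1.2.2.2.1.1 (add P, S):
                        × closes — contains both S and not S.
                      branch 1.2.2.2.1.2 (add not P, not S):
                        ○ open, literals {P=0, S=0, T=1}.
                  branch 1.2.2.2.2 (add not (P iff S), not T):
                    not (P iff S): β-rule — branch into P, not S  //  not P, S.
                      branch 1.2.2.2.2.1 (add P, not S):
                        ○ open, literals {P=1, S=0, T=0}.
                      branch 1.2.2.2.2.2 (add not P, S):
                        × closes — contains both S and not S.
  branch 2 (add (R implies not R)):
    (R implies not R): β-rule — branch into not R  //  not R.
      branch 2.1 (add not R):
        ○ open, literals {R=0}.
      branch 2.2 (add not R):
        ○ open, literals {R=0}.
5 branches closed, 7 open.
Each open branch fixes some atoms; the unmentioned ones are free. Counting distinct full assignments: branch {P=0, Q=1, S=1, T=1} (R) contributes 2 new; branch {P=1, S=0} (Q, R, T) contributes 8 new; branch {Q=0, S=0} (P, R, T) contributes 4 new; branch {P=0, S=0, T=1} (Q, R) contributes 2 new; branch {P=1, S=0, T=0} (Q, R) contributes 0 new; branch {R=0} (P, Q, S, T) contributes 8 new; branch {R=0} (P, Q, S, T) contributes 0 new. Total: 24.

24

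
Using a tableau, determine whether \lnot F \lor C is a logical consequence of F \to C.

Yes

Initial set: {(F \to C); \lnot (\lnot F \lor C)}.
\lnot (\lnot F \lor C): α-rule — add \lnot \lnot F, \lnot C.
(F \to C): β-rule — branch into \lnot F  //  C.
  branch 1 (add \lnot F):
    × closes — contains both F and \lnot F.
  branch 2 (add C):
    × closes — contains both C and \lnot C.
All 2 branches close.
Every branch closed, so the premises entail the conclusion.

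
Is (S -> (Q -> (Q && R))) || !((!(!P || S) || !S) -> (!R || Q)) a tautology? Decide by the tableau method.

Not valid

Assume the negation and expand:
Initial set: {!((S -> (Q -> (Q && R))) || !((!(!P || S) || !S) -> (!R || Q)))}.
!((S -> (Q -> (Q && R))) || !((!(!P || S) || !S) -> (!R || Q))): α-rule — add !(S -> (Q -> (Q && R))), !!((!(!P || S) || !S) -> (!R || Q)).
!(S -> (Q -> (Q && R))): α-rule — add S, !(Q -> (Q && R)).
!(Q -> (Q && R)): α-rule — add Q, !(Q && R).
!!((!(!P || S) || !S) -> (!R || Q)): β-rule — branch into !(!(!P || S) || !S)  //  (!R || Q).
  branch 1 (add !(!(!P || S) || !S)):
    !(!(!P || S) || !S): α-rule — add !!(!P || S), !!S.
    !(Q && R): β-rule — branch into !Q  //  !R.
      branch 1.1 (add !Q):
        × closes — contains both Q and !Q.
      branch 1.2 (add !R):
        !!(!P || S): β-rule — branch into !P  //  S.
          branch 1.2.1 (add !P):
            ○ open, literals {P=false, Q=true, R=false, S=true}.
          branch 1.2.2 (add S):
            ○ open, literals {Q=true, R=false, S=true}.
  branch 2 (add (!R || Q)):
    !(Q && R): β-rule — branch into !Q  //  !R.
      branch 2.1 (add !Q):
        × closes — contains both Q and !Q.
      branch 2.2 (add !R):
        (!R || Q): β-rule — branch into !R  //  Q.
          branch 2.2.1 (add !R):
            ○ open, literals {Q=true, R=false, S=true}.
          branch 2.2.2 (add Q):
            ○ open, literals {Q=true, R=false, S=true}.
2 branches closed, 4 open.
An open branch gives a countermodel: P=false, Q=true, R=false, S=true (unmentioned atoms arbitrary); under it the original formula is false.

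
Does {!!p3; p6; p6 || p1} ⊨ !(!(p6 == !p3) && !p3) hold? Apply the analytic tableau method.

Yes

Initial set: {!!p3; p6; (p6 || p1); !!(!(p6 == !p3) && !p3)}.
!!p3: drop double negation, giving p3.
!!(!(p6 == !p3) && !p3): α-rule — add !(p6 == !p3), !p3.
× closes — contains both p3 and !p3.
All 1 branch closes.
Every branch closed, so the premises entail the conclusion.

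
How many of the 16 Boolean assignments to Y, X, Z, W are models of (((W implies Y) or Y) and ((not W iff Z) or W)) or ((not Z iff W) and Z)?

Initial set: {((((W implies Y) or Y) and ((not W iff Z) or W)) or ((not Z iff W) and Z))}.
((((W implies Y) or Y) and ((not W iff Z) or W)) or ((not Z iff W) and Z)): β-rule — branch into (((W implies Y) or Y) and ((not W iff Z) or W))  //  ((not Z iff W) and Z).
  branch 1 (add (((W implies Y) or Y) and ((not W iff Z) or W))):
    (((W implies Y) or Y) and ((not W iff Z) or W)): α-rule — add ((W implies Y) or Y), ((not W iff Z) or W).
    ((W implies Y) or Y): β-rule — branch into (W implies Y)  //  Y.
      branch 1.1 (add (W implies Y)):
        ((not W iff Z) or W): β-rule — branch into (not W iff Z)  //  W.
          branch 1.1.1 (add (not W iff Z)):
            (W implies Y): β-rule — branch into not W  //  Y.
              branch 1.1.1.1 (add not W):
                (not W iff Z): β-rule — branch into not W, Z  //  not not W, not Z.
                  branch 1.1.1.1.1 (add not W, Z):
                    ○ open, literals {W=F, Z=T}.
                  branch 1.1.1.1.2 (add not not W, not Z):
                    × closes — contains both W and not W.
              branch 1.1.1.2 (add Y):
                (not W iff Z): β-rule — branch into not W, Z  //  not not W, not Z.
                  branch 1.1.1.2.1 (add not W, Z):
                    ○ open, literals {W=F, Y=T, Z=T}.
                  branch 1.1.1.2.2 (add not not W, not Z):
                    ○ open, literals {W=T, Y=T, Z=F}.
          branch 1.1.2 (add W):
            (W implies Y): β-rule — branch into not W  //  Y.
              branch 1.1.2.1 (add not W):
                × closes — contains both W and not W.
              branch 1.1.2.2 (add Y):
                ○ open, literals {W=T, Y=T}.
      branch 1.2 (add Y):
        ((not W iff Z) or W): β-rule — branch into (not W iff Z)  //  W.
          branch 1.2.1 (add (not W iff Z)):
            (not W iff Z): β-rule — branch into not W, Z  //  not not W, not Z.
              branch 1.2.1.1 (add not W, Z):
                ○ open, literals {W=F, Y=T, Z=T}.
              branch 1.2.1.2 (add not not W, not Z):
                ○ open, literals {W=T, Y=T, Z=F}.
          branch 1.2.2 (add W):
            ○ open, literals {W=T, Y=T}.
  branch 2 (add ((not Z iff W) and Z)):
    ((not Z iff W) and Z): α-rule — add (not Z iff W), Z.
    (not Z iff W): β-rule — branch into not Z, W  //  not not Z, not W.
      branch 2.1 (add not Z, W):
        × closes — contains both Z and not Z.
      branch 2.2 (add not not Z, not W):
        ○ open, literals {W=F, Z=T}.
3 branches closed, 8 open.
Each open branch fixes some atoms; the unmentioned ones are free. Counting distinct full assignments: branch {W=F, Z=T} (Y, X) contributes 4 new; branch {W=F, Y=T, Z=T} (X) contributes 0 new; branch {W=T, Y=T, Z=F} (X) contributes 2 new; branch {W=T, Y=T} (X, Z) contributes 2 new; branch {W=F, Y=T, Z=T} (X) contributes 0 new; branch {W=T, Y=T, Z=F} (X) contributes 0 new; branch {W=T, Y=T} (X, Z) contributes 0 new; branch {W=F, Z=T} (Y, X) contributes 0 new. Total: 8.

8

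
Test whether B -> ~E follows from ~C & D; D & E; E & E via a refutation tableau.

Initial set: {(~C & D); (D & E); (E & E); ~(B -> ~E)}.
(~C & D): α-rule — add ~C, D.
(D & E): α-rule — add D, E.
(E & E): α-rule — add E, E.
~(B -> ~E): α-rule — add B, ~~E.
○ open, literals {B=1, C=0, D=1, E=1}.
0 branches closed, 1 open.
An open branch gives a countermodel: B=1, C=0, D=1, E=1 (unmentioned atoms arbitrary); the premises hold there but the conclusion fails.

No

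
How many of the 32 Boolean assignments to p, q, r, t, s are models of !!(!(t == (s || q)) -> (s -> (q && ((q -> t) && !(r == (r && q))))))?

Initial set: {!!(!(t == (s || q)) -> (s -> (q && ((q -> t) && !(r == (r && q))))))}.
!!(!(t == (s || q)) -> (s -> (q && ((q -> t) && !(r == (r && q)))))): drop double negation, giving (!(t == (s || q)) -> (s -> (q && ((q -> t) && !(r == (r && q)))))).
(!(t == (s || q)) -> (s -> (q && ((q -> t) && !(r == (r && q)))))): β-rule — branch into !!(t == (s || q))  //  (s -> (q && ((q -> t) && !(r == (r && q))))).
  branch 1 (add !!(t == (s || q))):
    !!(t == (s || q)): β-rule — branch into t, (s || q)  //  !t, !(s || q).
      branch 1.1 (add t, (s || q)):
        (s || q): β-rule — branch into s  //  q.
          branch 1.1.1 (add s):
            ○ open, literals {s=true, t=true}.
          branch 1.1.2 (add q):
            ○ open, literals {q=true, t=true}.
      branch 1.2 (add !t, !(s || q)):
        !(s || q): α-rule — add !s, !q.
        ○ open, literals {q=false, s=false, t=false}.
  branch 2 (add (s -> (q && ((q -> t) && !(r == (r && q)))))):
    (s -> (q && ((q -> t) && !(r == (r && q))))): β-rule — branch into !s  //  (q && ((q -> t) && !(r == (r && q)))).
      branch 2.1 (add !s):
        ○ open, literals {s=false}.
      branch 2.2 (add (q && ((q -> t) && !(r == (r && q))))):
        (q && ((q -> t) && !(r == (r && q)))): α-rule — add q, ((q -> t) && !(r == (r && q))).
        ((q -> t) && !(r == (r && q))): α-rule — add (q -> t), !(r == (r && q)).
        (q -> t): β-rule — branch into !q  //  t.
          branch 2.2.1 (add !q):
            × closes — contains both q and !q.
          branch 2.2.2 (add t):
            !(r == (r && q)): β-rule — branch into r, !(r && q)  //  !r, (r && q).
              branch 2.2.2.1 (add r, !(r && q)):
                !(r && q): β-rule — branch into !r  //  !q.
                  branch 2.2.2.1.1 (add !r):
                    × closes — contains both r and !r.
                  branch 2.2.2.1.2 (add !q):
                    × closes — contains both q and !q.
              branch 2.2.2.2 (add !r, (r && q)):
                (r && q): α-rule — add r, q.
                × closes — contains both r and !r.
4 branches closed, 4 open.
Each open branch fixes some atoms; the unmentioned ones are free. Counting distinct full assignments: branch {s=true, t=true} (p, q, r) contributes 8 new; branch {q=true, t=true} (p, r, s) contributes 4 new; branch {q=false, s=false, t=false} (p, r) contributes 4 new; branch {s=false} (p, q, r, t) contributes 8 new. Total: 24.

24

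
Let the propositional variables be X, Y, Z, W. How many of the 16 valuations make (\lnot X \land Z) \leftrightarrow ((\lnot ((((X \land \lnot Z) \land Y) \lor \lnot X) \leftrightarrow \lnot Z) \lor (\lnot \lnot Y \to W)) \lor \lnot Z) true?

5

Initial set: {((\lnot X \land Z) \leftrightarrow ((\lnot ((((X \land \lnot Z) \land Y) \lor \lnot X) \leftrightarrow \lnot Z) \lor (\lnot \lnot Y \to W)) \lor \lnot Z))}.
((\lnot X \land Z) \leftrightarrow ((\lnot ((((X \land \lnot Z) \land Y) \lor \lnot X) \leftrightarrow \lnot Z) \lor (\lnot \lnot Y \to W)) \lor \lnot Z)): β-rule — branch into (\lnot X \land Z), ((\lnot ((((X \land \lnot Z) \land Y) \lor \lnot X) \leftrightarrow \lnot Z) \lor (\lnot \lnot Y \to W)) \lor \lnot Z)  //  \lnot (\lnot X \land Z), \lnot ((\lnot ((((X \land \lnot Z) \land Y) \lor \lnot X) \leftrightarrow \lnot Z) \lor (\lnot \lnot Y \to W)) \lor \lnot Z).
  branch 1 (add (\lnot X \land Z), ((\lnot ((((X \land \lnot Z) \land Y) \lor \lnot X) \leftrightarrow \lnot Z) \lor (\lnot \lnot Y \to W)) \lor \lnot Z)):
    (\lnot X \land Z): α-rule — add \lnot X, Z.
    ((\lnot ((((X \land \lnot Z) \land Y) \lor \lnot X) \leftrightarrow \lnot Z) \lor (\lnot \lnot Y \to W)) \lor \lnot Z): β-rule — branch into (\lnot ((((X \land \lnot Z) \land Y) \lor \lnot X) \leftrightarrow \lnot Z) \lor (\lnot \lnot Y \to W))  //  \lnot Z.
      branch 1.1 (add (\lnot ((((X \land \lnot Z) \land Y) \lor \lnot X) \leftrightarrow \lnot Z) \lor (\lnot \lnot Y \to W))):
        (\lnot ((((X \land \lnot Z) \land Y) \lor \lnot X) \leftrightarrow \lnot Z) \lor (\lnot \lnot Y \to W)): β-rule — branch into \lnot ((((X \land \lnot Z) \land Y) \lor \lnot X) \leftrightarrow \lnot Z)  //  (\lnot \lnot Y \to W).
          branch 1.1.1 (add \lnot ((((X \land \lnot Z) \land Y) \lor \lnot X) \leftrightarrow \lnot Z)):
            \lnot ((((X \land \lnot Z) \land Y) \lor \lnot X) \leftrightarrow \lnot Z): β-rule — branch into (((X \land \lnot Z) \land Y) \lor \lnot X), \lnot \lnot Z  //  \lnot (((X \land \lnot Z) \land Y) \lor \lnot X), \lnot Z.
              branch 1.1.1.1 (add (((X \land \lnot Z) \land Y) \lor \lnot X), \lnot \lnot Z):
                (((X \land \lnot Z) \land Y) \lor \lnot X): β-rule — branch into ((X \land \lnot Z) \land Y)  //  \lnot X.
                  branch 1.1.1.1.1 (add ((X \land \lnot Z) \land Y)):
                    ((X \land \lnot Z) \land Y): α-rule — add (X \land \lnot Z), Y.
                    (X \land \lnot Z): α-rule — add X, \lnot Z.
                    × closes — contains both X and \lnot X.
                  branch 1.1.1.1.2 (add \lnot X):
                    ○ open, literals {X=false, Z=true}.
              branch 1.1.1.2 (add \lnot (((X \land \lnot Z) \land Y) \lor \lnot X), \lnot Z):
                × closes — contains both Z and \lnot Z.
          branch 1.1.2 (add (\lnot \lnot Y \to W)):
            (\lnot \lnot Y \to W): β-rule — branch into \lnot \lnot \lnot Y  //  W.
              branch 1.1.2.1 (add \lnot \lnot \lnot Y):
                \lnot \lnot \lnot Y: drop double negation, giving \lnot Y.
                ○ open, literals {X=false, Y=false, Z=true}.
              branch 1.1.2.2 (add W):
                ○ open, literals {W=true, X=false, Z=true}.
      branch 1.2 (add \lnot Z):
        × closes — contains both Z and \lnot Z.
  branch 2 (add \lnot (\lnot X \land Z), \lnot ((\lnot ((((X \land \lnot Z) \land Y) \lor \lnot X) \leftrightarrow \lnot Z) \lor (\lnot \lnot Y \to W)) \lor \lnot Z)):
    \lnot ((\lnot ((((X \land \lnot Z) \land Y) \lor \lnot X) \leftrightarrow \lnot Z) \lor (\lnot \lnot Y \to W)) \lor \lnot Z): α-rule — add \lnot (\lnot ((((X \land \lnot Z) \land Y) \lor \lnot X) \leftrightarrow \lnot Z) \lor (\lnot \lnot Y \to W)), \lnot \lnot Z.
    \lnot (\lnot ((((X \land \lnot Z) \land Y) \lor \lnot X) \leftrightarrow \lnot Z) \lor (\lnot \lnot Y \to W)): α-rule — add \lnot \lnot ((((X \land \lnot Z) \land Y) \lor \lnot X) \leftrightarrow \lnot Z), \lnot (\lnot \lnot Y \to W).
    \lnot (\lnot \lnot Y \to W): α-rule — add \lnot \lnot Y, \lnot W.
    \lnot \lnot Y: drop double negation, giving Y.
    \lnot (\lnot X \land Z): β-rule — branch into \lnot \lnot X  //  \lnot Z.
      branch 2.1 (add \lnot \lnot X):
        \lnot \lnot ((((X \land \lnot Z) \land Y) \lor \lnot X) \leftrightarrow \lnot Z): β-rule — branch into (((X \land \lnot Z) \land Y) \lor \lnot X), \lnot Z  //  \lnot (((X \land \lnot Z) \land Y) \lor \lnot X), \lnot \lnot Z.
          branch 2.1.1 (add (((X \land \lnot Z) \land Y) \lor \lnot X), \lnot Z):
            × closes — contains both Z and \lnot Z.
          branch 2.1.2 (add \lnot (((X \land \lnot Z) \land Y) \lor \lnot X), \lnot \lnot Z):
            \lnot (((X \land \lnot Z) \land Y) \lor \lnot X): α-rule — add \lnot ((X \land \lnot Z) \land Y), \lnot \lnot X.
            \lnot ((X \land \lnot Z) \land Y): β-rule — branch into \lnot (X \land \lnot Z)  //  \lnot Y.
              branch 2.1.2.1 (add \lnot (X \land \lnot Z)):
                \lnot (X \land \lnot Z): β-rule — branch into \lnot X  //  \lnot \lnot Z.
                  branch 2.1.2.1.1 (add \lnot X):
                    × closes — contains both X and \lnot X.
                  branch 2.1.2.1.2 (add \lnot \lnot Z):
                    ○ open, literals {W=false, X=true, Y=true, Z=true}.
              branch 2.1.2.2 (add \lnot Y):
                × closes — contains both Y and \lnot Y.
      branch 2.2 (add \lnot Z):
        × closes — contains both Z and \lnot Z.
7 branches closed, 4 open.
Each open branch fixes some atoms; the unmentioned ones are free. Counting distinct full assignments: branch {X=false, Z=true} (Y, W) contributes 4 new; branch {X=false, Y=false, Z=true} (W) contributes 0 new; branch {W=true, X=false, Z=true} (Y) contributes 0 new; branch {W=false, X=true, Y=true, Z=true} (none free) contributes 1 new. Total: 5.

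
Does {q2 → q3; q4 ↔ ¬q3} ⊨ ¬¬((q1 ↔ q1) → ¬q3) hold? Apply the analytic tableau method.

No

Initial set: {(q2 → q3); (q4 ↔ ¬q3); ¬¬¬((q1 ↔ q1) → ¬q3)}.
¬¬¬((q1 ↔ q1) → ¬q3): drop double negation, giving ¬((q1 ↔ q1) → ¬q3).
¬((q1 ↔ q1) → ¬q3): α-rule — add (q1 ↔ q1), ¬¬q3.
(q2 → q3): β-rule — branch into ¬q2  //  q3.
  branch 1 (add ¬q2):
    (q4 ↔ ¬q3): β-rule — branch into q4, ¬q3  //  ¬q4, ¬¬q3.
      branch 1.1 (add q4, ¬q3):
        × closes — contains both q3 and ¬q3.
      branch 1.2 (add ¬q4, ¬¬q3):
        (q1 ↔ q1): β-rule — branch into q1, q1  //  ¬q1, ¬q1.
          branch 1.2.1 (add q1, q1):
            ○ open, literals {q1=true, q2=false, q3=true, q4=false}.
          branch 1.2.2 (add ¬q1, ¬q1):
            ○ open, literals {q1=false, q2=false, q3=true, q4=false}.
  branch 2 (add q3):
    (q4 ↔ ¬q3): β-rule — branch into q4, ¬q3  //  ¬q4, ¬¬q3.
      branch 2.1 (add q4, ¬q3):
        × closes — contains both q3 and ¬q3.
      branch 2.2 (add ¬q4, ¬¬q3):
        (q1 ↔ q1): β-rule — branch into q1, q1  //  ¬q1, ¬q1.
          branch 2.2.1 (add q1, q1):
            ○ open, literals {q1=true, q3=true, q4=false}.
          branch 2.2.2 (add ¬q1, ¬q1):
            ○ open, literals {q1=false, q3=true, q4=false}.
2 branches closed, 4 open.
An open branch gives a countermodel: q1=true, q2=false, q3=true, q4=false (unmentioned atoms arbitrary); the premises hold there but the conclusion fails.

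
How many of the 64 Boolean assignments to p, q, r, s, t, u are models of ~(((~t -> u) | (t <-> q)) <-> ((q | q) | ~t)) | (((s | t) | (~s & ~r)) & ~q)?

Initial set: {(~(((~t -> u) | (t <-> q)) <-> ((q | q) | ~t)) | (((s | t) | (~s & ~r)) & ~q))}.
(~(((~t -> u) | (t <-> q)) <-> ((q | q) | ~t)) | (((s | t) | (~s & ~r)) & ~q)): β-rule — branch into ~(((~t -> u) | (t <-> q)) <-> ((q | q) | ~t))  //  (((s | t) | (~s & ~r)) & ~q).
  branch 1 (add ~(((~t -> u) | (t <-> q)) <-> ((q | q) | ~t))):
    ~(((~t -> u) | (t <-> q)) <-> ((q | q) | ~t)): β-rule — branch into ((~t -> u) | (t <-> q)), ~((q | q) | ~t)  //  ~((~t -> u) | (t <-> q)), ((q | q) | ~t).
      branch 1.1 (add ((~t -> u) | (t <-> q)), ~((q | q) | ~t)):
        ~((q | q) | ~t): α-rule — add ~(q | q), ~~t.
        ~(q | q): α-rule — add ~q, ~q.
        ((~t -> u) | (t <-> q)): β-rule — branch into (~t -> u)  //  (t <-> q).
          branch 1.1.1 (add (~t -> u)):
            (~t -> u): β-rule — branch into ~~t  //  u.
              branch 1.1.1.1 (add ~~t):
                ○ open, literals {q=false, t=true}.
              branch 1.1.1.2 (add u):
                ○ open, literals {q=false, t=true, u=true}.
          branch 1.1.2 (add (t <-> q)):
            (t <-> q): β-rule — branch into t, q  //  ~t, ~q.
              branch 1.1.2.1 (add t, q):
                × closes — contains both q and ~q.
              branch 1.1.2.2 (add ~t, ~q):
                × closes — contains both t and ~t.
      branch 1.2 (add ~((~t -> u) | (t <-> q)), ((q | q) | ~t)):
        ~((~t -> u) | (t <-> q)): α-rule — add ~(~t -> u), ~(t <-> q).
        ~(~t -> u): α-rule — add ~t, ~u.
        ((q | q) | ~t): β-rule — branch into (q | q)  //  ~t.
          branch 1.2.1 (add (q | q)):
            ~(t <-> q): β-rule — branch into t, ~q  //  ~t, q.
              branch 1.2.1.1 (add t, ~q):
                × closes — contains both t and ~t.
              branch 1.2.1.2 (add ~t, q):
                (q | q): β-rule — branch into q  //  q.
                  branch 1.2.1.2.1 (add q):
                    ○ open, literals {q=true, t=false, u=false}.
                  branch 1.2.1.2.2 (add q):
                    ○ open, literals {q=true, t=false, u=false}.
          branch 1.2.2 (add ~t):
            ~(t <-> q): β-rule — branch into t, ~q  //  ~t, q.
              branch 1.2.2.1 (add t, ~q):
                × closes — contains both t and ~t.
              branch 1.2.2.2 (add ~t, q):
                ○ open, literals {q=true, t=false, u=false}.
  branch 2 (add (((s | t) | (~s & ~r)) & ~q)):
    (((s | t) | (~s & ~r)) & ~q): α-rule — add ((s | t) | (~s & ~r)), ~q.
    ((s | t) | (~s & ~r)): β-rule — branch into (s | t)  //  (~s & ~r).
      branch 2.1 (add (s | t)):
        (s | t): β-rule — branch into s  //  t.
          branch 2.1.1 (add s):
            ○ open, literals {q=false, s=true}.
          branch 2.1.2 (add t):
            ○ open, literals {q=false, t=true}.
      branch 2.2 (add (~s & ~r)):
        (~s & ~r): α-rule — add ~s, ~r.
        ○ open, literals {q=false, r=false, s=false}.
4 branches closed, 8 open.
Each open branch fixes some atoms; the unmentioned ones are free. Counting distinct full assignments: branch {q=false, t=true} (p, r, s, u) contributes 16 new; branch {q=false, t=true, u=true} (p, r, s) contributes 0 new; branch {q=true, t=false, u=false} (p, r, s) contributes 8 new; branch {q=true, t=false, u=false} (p, r, s) contributes 0 new; branch {q=true, t=false, u=false} (p, r, s) contributes 0 new; branch {q=false, s=true} (p, r, t, u) contributes 8 new; branch {q=false, t=true} (p, r, s, u) contributes 0 new; branch {q=false, r=false, s=false} (p, t, u) contributes 4 new. Total: 36.

36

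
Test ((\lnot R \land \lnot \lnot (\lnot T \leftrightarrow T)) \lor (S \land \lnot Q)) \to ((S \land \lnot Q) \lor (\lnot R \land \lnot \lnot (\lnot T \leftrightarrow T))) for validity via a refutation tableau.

Valid

Assume the negation and expand:
Initial set: {\lnot (((\lnot R \land \lnot \lnot (\lnot T \leftrightarrow T)) \lor (S \land \lnot Q)) \to ((S \land \lnot Q) \lor (\lnot R \land \lnot \lnot (\lnot T \leftrightarrow T))))}.
\lnot (((\lnot R \land \lnot \lnot (\lnot T \leftrightarrow T)) \lor (S \land \lnot Q)) \to ((S \land \lnot Q) \lor (\lnot R \land \lnot \lnot (\lnot T \leftrightarrow T)))): α-rule — add ((\lnot R \land \lnot \lnot (\lnot T \leftrightarrow T)) \lor (S \land \lnot Q)), \lnot ((S \land \lnot Q) \lor (\lnot R \land \lnot \lnot (\lnot T \leftrightarrow T))).
\lnot ((S \land \lnot Q) \lor (\lnot R \land \lnot \lnot (\lnot T \leftrightarrow T))): α-rule — add \lnot (S \land \lnot Q), \lnot (\lnot R \land \lnot \lnot (\lnot T \leftrightarrow T)).
((\lnot R \land \lnot \lnot (\lnot T \leftrightarrow T)) \lor (S \land \lnot Q)): β-rule — branch into (\lnot R \land \lnot \lnot (\lnot T \leftrightarrow T))  //  (S \land \lnot Q).
  branch 1 (add (\lnot R \land \lnot \lnot (\lnot T \leftrightarrow T))):
    (\lnot R \land \lnot \lnot (\lnot T \leftrightarrow T)): α-rule — add \lnot R, \lnot \lnot (\lnot T \leftrightarrow T).
    \lnot \lnot (\lnot T \leftrightarrow T): drop double negation, giving (\lnot T \leftrightarrow T).
    \lnot (S \land \lnot Q): β-rule — branch into \lnot S  //  \lnot \lnot Q.
      branch 1.1 (add \lnot S):
        \lnot (\lnot R \land \lnot \lnot (\lnot T \leftrightarrow T)): β-rule — branch into \lnot \lnot R  //  \lnot \lnot \lnot (\lnot T \leftrightarrow T).
          branch 1.1.1 (add \lnot \lnot R):
            × closes — contains both R and \lnot R.
          branch 1.1.2 (add \lnot \lnot \lnot (\lnot T \leftrightarrow T)):
            \lnot \lnot \lnot (\lnot T \leftrightarrow T): drop double negation, giving \lnot (\lnot T \leftrightarrow T).
            (\lnot T \leftrightarrow T): β-rule — branch into \lnot T, T  //  \lnot \lnot T, \lnot T.
              branch 1.1.2.1 (add \lnot T, T):
                × closes — contains both T and \lnot T.
              branch 1.1.2.2 (add \lnot \lnot T, \lnot T):
                × closes — contains both T and \lnot T.
      branch 1.2 (add \lnot \lnot Q):
        \lnot (\lnot R \land \lnot \lnot (\lnot T \leftrightarrow T)): β-rule — branch into \lnot \lnot R  //  \lnot \lnot \lnot (\lnot T \leftrightarrow T).
          branch 1.2.1 (add \lnot \lnot R):
            × closes — contains both R and \lnot R.
          branch 1.2.2 (add \lnot \lnot \lnot (\lnot T \leftrightarrow T)):
            \lnot \lnot \lnot (\lnot T \leftrightarrow T): drop double negation, giving \lnot (\lnot T \leftrightarrow T).
            (\lnot T \leftrightarrow T): β-rule — branch into \lnot T, T  //  \lnot \lnot T, \lnot T.
              branch 1.2.2.1 (add \lnot T, T):
                × closes — contains both T and \lnot T.
              branch 1.2.2.2 (add \lnot \lnot T, \lnot T):
                × closes — contains both T and \lnot T.
  branch 2 (add (S \land \lnot Q)):
    (S \land \lnot Q): α-rule — add S, \lnot Q.
    \lnot (S \land \lnot Q): β-rule — branch into \lnot S  //  \lnot \lnot Q.
      branch 2.1 (add \lnot S):
        × closes — contains both S and \lnot S.
      branch 2.2 (add \lnot \lnot Q):
        × closes — contains both Q and \lnot Q.
All 8 branches close.
Every branch closed, so the negation is unsatisfiable and the formula is valid.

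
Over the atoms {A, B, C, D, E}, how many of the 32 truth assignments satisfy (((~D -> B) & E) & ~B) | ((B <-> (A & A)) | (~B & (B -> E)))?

24

Initial set: {((((~D -> B) & E) & ~B) | ((B <-> (A & A)) | (~B & (B -> E))))}.
((((~D -> B) & E) & ~B) | ((B <-> (A & A)) | (~B & (B -> E)))): β-rule — branch into (((~D -> B) & E) & ~B)  //  ((B <-> (A & A)) | (~B & (B -> E))).
  branch 1 (add (((~D -> B) & E) & ~B)):
    (((~D -> B) & E) & ~B): α-rule — add ((~D -> B) & E), ~B.
    ((~D -> B) & E): α-rule — add (~D -> B), E.
    (~D -> B): β-rule — branch into ~~D  //  B.
      branch 1.1 (add ~~D):
        ○ open, literals {B=F, D=T, E=T}.
      branch 1.2 (add B):
        × closes — contains both B and ~B.
  branch 2 (add ((B <-> (A & A)) | (~B & (B -> E)))):
    ((B <-> (A & A)) | (~B & (B -> E))): β-rule — branch into (B <-> (A & A))  //  (~B & (B -> E)).
      branch 2.1 (add (B <-> (A & A))):
        (B <-> (A & A)): β-rule — branch into B, (A & A)  //  ~B, ~(A & A).
          branch 2.1.1 (add B, (A & A)):
            (A & A): α-rule — add A, A.
            ○ open, literals {A=T, B=T}.
          branch 2.1.2 (add ~B, ~(A & A)):
            ~(A & A): β-rule — branch into ~A  //  ~A.
              branch 2.1.2.1 (add ~A):
                ○ open, literals {A=F, B=F}.
              branch 2.1.2.2 (add ~A):
                ○ open, literals {A=F, B=F}.
      branch 2.2 (add (~B & (B -> E))):
        (~B & (B -> E)): α-rule — add ~B, (B -> E).
        (B -> E): β-rule — branch into ~B  //  E.
          branch 2.2.1 (add ~B):
            ○ open, literals {B=F}.
          branch 2.2.2 (add E):
            ○ open, literals {B=F, E=T}.
1 branch closed, 6 open.
Each open branch fixes some atoms; the unmentioned ones are free. Counting distinct full assignments: branch {B=F, D=T, E=T} (A, C) contributes 4 new; branch {A=T, B=T} (C, D, E) contributes 8 new; branch {A=F, B=F} (C, D, E) contributes 6 new; branch {A=F, B=F} (C, D, E) contributes 0 new; branch {B=F} (A, C, D, E) contributes 6 new; branch {B=F, E=T} (A, C, D) contributes 0 new. Total: 24.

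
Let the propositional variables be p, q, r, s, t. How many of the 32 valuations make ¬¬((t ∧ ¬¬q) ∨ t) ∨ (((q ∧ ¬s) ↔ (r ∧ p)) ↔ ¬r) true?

Initial set: {T (¬¬((t ∧ ¬¬q) ∨ t) ∨ (((q ∧ ¬s) ↔ (r ∧ p)) ↔ ¬r))}.
T (¬¬((t ∧ ¬¬q) ∨ t) ∨ (((q ∧ ¬s) ↔ (r ∧ p)) ↔ ¬r)): β-rule — branch into T ¬¬((t ∧ ¬¬q) ∨ t)  //  T (((q ∧ ¬s) ↔ (r ∧ p)) ↔ ¬r).
  branch 1 (add T ¬¬((t ∧ ¬¬q) ∨ t)):
    T ¬¬((t ∧ ¬¬q) ∨ t): drop double negation, giving T ((t ∧ ¬¬q) ∨ t).
    T ((t ∧ ¬¬q) ∨ t): β-rule — branch into T (t ∧ ¬¬q)  //  T t.
      branch 1.1 (add T (t ∧ ¬¬q)):
        T (t ∧ ¬¬q): α-rule — add T t, T ¬¬q.
        T ¬¬q: drop double negation, giving T q.
        ○ open, literals {q=1, t=1}.
      branch 1.2 (add T t):
        ○ open, literals {t=1}.
  branch 2 (add T (((q ∧ ¬s) ↔ (r ∧ p)) ↔ ¬r)):
    T (((q ∧ ¬s) ↔ (r ∧ p)) ↔ ¬r): β-rule — branch into T ((q ∧ ¬s) ↔ (r ∧ p)), T ¬r  //  F ((q ∧ ¬s) ↔ (r ∧ p)), F ¬r.
      branch 2.1 (add T ((q ∧ ¬s) ↔ (r ∧ p)), T ¬r):
        T ((q ∧ ¬s) ↔ (r ∧ p)): β-rule — branch into T (q ∧ ¬s), T (r ∧ p)  //  F (q ∧ ¬s), F (r ∧ p).
          branch 2.1.1 (add T (q ∧ ¬s), T (r ∧ p)):
            T (q ∧ ¬s): α-rule — add T q, T ¬s.
            T (r ∧ p): α-rule — add T r, T p.
            × closes — contains both r and ¬r.
          branch 2.1.2 (add F (q ∧ ¬s), F (r ∧ p)):
            F (q ∧ ¬s): β-rule — branch into F q  //  F ¬s.
              branch 2.1.2.1 (add F q):
                F (r ∧ p): β-rule — branch into F r  //  F p.
                  branch 2.1.2.1.1 (add F r):
                    ○ open, literals {q=0, r=0}.
                  branch 2.1.2.1.2 (add F p):
                    ○ open, literals {p=0, q=0, r=0}.
              branch 2.1.2.2 (add F ¬s):
                F (r ∧ p): β-rule — branch into F r  //  F p.
                  branch 2.1.2.2.1 (add F r):
                    ○ open, literals {r=0, s=1}.
                  branch 2.1.2.2.2 (add F p):
                    ○ open, literals {p=0, r=0, s=1}.
      branch 2.2 (add F ((q ∧ ¬s) ↔ (r ∧ p)), F ¬r):
        F ((q ∧ ¬s) ↔ (r ∧ p)): β-rule — branch into T (q ∧ ¬s), F (r ∧ p)  //  F (q ∧ ¬s), T (r ∧ p).
          branch 2.2.1 (add T (q ∧ ¬s), F (r ∧ p)):
            T (q ∧ ¬s): α-rule — add T q, T ¬s.
            F (r ∧ p): β-rule — branch into F r  //  F p.
              branch 2.2.1.1 (add F r):
                × closes — contains both r and ¬r.
              branch 2.2.1.2 (add F p):
                ○ open, literals {p=0, q=1, r=1, s=0}.
          branch 2.2.2 (add F (q ∧ ¬s), T (r ∧ p)):
            T (r ∧ p): α-rule — add T r, T p.
            F (q ∧ ¬s): β-rule — branch into F q  //  F ¬s.
              branch 2.2.2.1 (add F q):
                ○ open, literals {p=1, q=0, r=1}.
              branch 2.2.2.2 (add F ¬s):
                ○ open, literals {p=1, r=1, s=1}.
2 branches closed, 9 open.
Each open branch fixes some atoms; the unmentioned ones are free. Counting distinct full assignments: branch {q=1, t=1} (p, r, s) contributes 8 new; branch {t=1} (p, q, r, s) contributes 8 new; branch {q=0, r=0} (p, s, t) contributes 4 new; branch {p=0, q=0, r=0} (s, t) contributes 0 new; branch {r=0, s=1} (p, q, t) contributes 2 new; branch {p=0, r=0, s=1} (q, t) contributes 0 new; branch {p=0, q=1, r=1, s=0} (t) contributes 1 new; branch {p=1, q=0, r=1} (s, t) contributes 2 new; branch {p=1, r=1, s=1} (q, t) contributes 1 new. Total: 26.

26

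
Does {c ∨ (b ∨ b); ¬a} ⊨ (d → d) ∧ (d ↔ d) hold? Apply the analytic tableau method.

Yes

Initial set: {T (c ∨ (b ∨ b)); T ¬a; F ((d → d) ∧ (d ↔ d))}.
T (c ∨ (b ∨ b)): β-rule — branch into T c  //  T (b ∨ b).
  branch 1 (add T c):
    F ((d → d) ∧ (d ↔ d)): β-rule — branch into F (d → d)  //  F (d ↔ d).
      branch 1.1 (add F (d → d)):
        F (d → d): α-rule — add T d, F d.
        × closes — contains both d and ¬d.
      branch 1.2 (add F (d ↔ d)):
        F (d ↔ d): β-rule — branch into T d, F d  //  F d, T d.
          branch 1.2.1 (add T d, F d):
            × closes — contains both d and ¬d.
          branch 1.2.2 (add F d, T d):
            × closes — contains both d and ¬d.
  branch 2 (add T (b ∨ b)):
    F ((d → d) ∧ (d ↔ d)): β-rule — branch into F (d → d)  //  F (d ↔ d).
      branch 2.1 (add F (d → d)):
        F (d → d): α-rule — add T d, F d.
        × closes — contains both d and ¬d.
      branch 2.2 (add F (d ↔ d)):
        T (b ∨ b): β-rule — branch into T b  //  T b.
          branch 2.2.1 (add T b):
            F (d ↔ d): β-rule — branch into T d, F d  //  F d, T d.
              branch 2.2.1.1 (add T d, F d):
                × closes — contains both d and ¬d.
              branch 2.2.1.2 (add F d, T d):
                × closes — contains both d and ¬d.
          branch 2.2.2 (add T b):
            F (d ↔ d): β-rule — branch into T d, F d  //  F d, T d.
              branch 2.2.2.1 (add T d, F d):
                × closes — contains both d and ¬d.
              branch 2.2.2.2 (add F d, T d):
                × closes — contains both d and ¬d.
All 8 branches close.
Every branch closed, so the premises entail the conclusion.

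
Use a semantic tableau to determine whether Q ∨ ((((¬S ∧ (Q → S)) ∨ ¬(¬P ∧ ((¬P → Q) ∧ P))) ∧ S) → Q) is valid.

Assume the negation and expand:
Initial set: {¬(Q ∨ ((((¬S ∧ (Q → S)) ∨ ¬(¬P ∧ ((¬P → Q) ∧ P))) ∧ S) → Q))}.
¬(Q ∨ ((((¬S ∧ (Q → S)) ∨ ¬(¬P ∧ ((¬P → Q) ∧ P))) ∧ S) → Q)): α-rule — add ¬Q, ¬((((¬S ∧ (Q → S)) ∨ ¬(¬P ∧ ((¬P → Q) ∧ P))) ∧ S) → Q).
¬((((¬S ∧ (Q → S)) ∨ ¬(¬P ∧ ((¬P → Q) ∧ P))) ∧ S) → Q): α-rule — add (((¬S ∧ (Q → S)) ∨ ¬(¬P ∧ ((¬P → Q) ∧ P))) ∧ S), ¬Q.
(((¬S ∧ (Q → S)) ∨ ¬(¬P ∧ ((¬P → Q) ∧ P))) ∧ S): α-rule — add ((¬S ∧ (Q → S)) ∨ ¬(¬P ∧ ((¬P → Q) ∧ P))), S.
((¬S ∧ (Q → S)) ∨ ¬(¬P ∧ ((¬P → Q) ∧ P))): β-rule — branch into (¬S ∧ (Q → S))  //  ¬(¬P ∧ ((¬P → Q) ∧ P)).
  branch 1 (add (¬S ∧ (Q → S))):
    (¬S ∧ (Q → S)): α-rule — add ¬S, (Q → S).
    × closes — contains both S and ¬S.
  branch 2 (add ¬(¬P ∧ ((¬P → Q) ∧ P))):
    ¬(¬P ∧ ((¬P → Q) ∧ P)): β-rule — branch into ¬¬P  //  ¬((¬P → Q) ∧ P).
      branch 2.1 (add ¬¬P):
        ○ open, literals {P=T, Q=F, S=T}.
      branch 2.2 (add ¬((¬P → Q) ∧ P)):
        ¬((¬P → Q) ∧ P): β-rule — branch into ¬(¬P → Q)  //  ¬P.
          branch 2.2.1 (add ¬(¬P → Q)):
            ¬(¬P → Q): α-rule — add ¬P, ¬Q.
            ○ open, literals {P=F, Q=F, S=T}.
          branch 2.2.2 (add ¬P):
            ○ open, literals {P=F, Q=F, S=T}.
1 branch closed, 3 open.
An open branch gives a countermodel: P=T, Q=F, S=T (unmentioned atoms arbitrary); under it the original formula is false.

Not valid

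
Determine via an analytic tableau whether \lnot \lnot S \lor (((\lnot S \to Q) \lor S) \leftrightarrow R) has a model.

Initial set: {T (\lnot \lnot S \lor (((\lnot S \to Q) \lor S) \leftrightarrow R))}.
T (\lnot \lnot S \lor (((\lnot S \to Q) \lor S) \leftrightarrow R)): β-rule — branch into T \lnot \lnot S  //  T (((\lnot S \to Q) \lor S) \leftrightarrow R).
  branch 1 (add T \lnot \lnot S):
    T \lnot \lnot S: drop double negation, giving T S.
    ○ open, literals {S=true}.
  branch 2 (add T (((\lnot S \to Q) \lor S) \leftrightarrow R)):
    T (((\lnot S \to Q) \lor S) \leftrightarrow R): β-rule — branch into T ((\lnot S \to Q) \lor S), T R  //  F ((\lnot S \to Q) \lor S), F R.
      branch 2.1 (add T ((\lnot S \to Q) \lor S), T R):
        T ((\lnot S \to Q) \lor S): β-rule — branch into T (\lnot S \to Q)  //  T S.
          branch 2.1.1 (add T (\lnot S \to Q)):
            T (\lnot S \to Q): β-rule — branch into F \lnot S  //  T Q.
              branch 2.1.1.1 (add F \lnot S):
                ○ open, literals {R=true, S=true}.
              branch 2.1.1.2 (add T Q):
                ○ open, literals {Q=true, R=true}.
          branch 2.1.2 (add T S):
            ○ open, literals {R=true, S=true}.
      branch 2.2 (add F ((\lnot S \to Q) \lor S), F R):
        F ((\lnot S \to Q) \lor S): α-rule — add F (\lnot S \to Q), F S.
        F (\lnot S \to Q): α-rule — add T \lnot S, F Q.
        ○ open, literals {Q=false, R=false, S=false}.
0 branches closed, 5 open.
An open branch gives a satisfying assignment: S=true.

Satisfiable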